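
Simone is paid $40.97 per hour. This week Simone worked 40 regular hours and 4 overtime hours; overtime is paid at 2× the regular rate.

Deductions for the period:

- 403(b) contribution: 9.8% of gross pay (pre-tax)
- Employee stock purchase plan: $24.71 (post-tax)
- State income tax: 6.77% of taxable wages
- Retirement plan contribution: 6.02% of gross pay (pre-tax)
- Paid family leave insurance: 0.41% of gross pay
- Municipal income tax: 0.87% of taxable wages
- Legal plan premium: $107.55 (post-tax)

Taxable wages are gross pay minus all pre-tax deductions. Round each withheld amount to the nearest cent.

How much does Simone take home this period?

Regular pay: 40 × $40.97 = $1,638.80
Overtime pay: 4 × $40.97 × 2 = $327.76
Gross pay = $1,638.80 + $327.76 = $1,966.56
403(b) contribution: $1,966.56 × 0.098 = $192.72
Retirement plan contribution: $1,966.56 × 0.0602 = $118.39
Pre-tax total = $192.72 + $118.39 = $311.11
Taxable wages = $1,966.56 − $311.11 = $1,655.45
State income tax: $1,655.45 × 0.0677 = $112.07
Municipal income tax: $1,655.45 × 0.0087 = $14.40
Paid family leave insurance: $1,966.56 × 0.0041 = $8.06
Employee stock purchase plan: $24.71
Legal plan premium: $107.55
Total deductions = $192.72 + $118.39 + $112.07 + $14.40 + $8.06 + $24.71 + $107.55 = $577.90
Net pay = $1,966.56 − $577.90 = $1,388.66

$1,388.66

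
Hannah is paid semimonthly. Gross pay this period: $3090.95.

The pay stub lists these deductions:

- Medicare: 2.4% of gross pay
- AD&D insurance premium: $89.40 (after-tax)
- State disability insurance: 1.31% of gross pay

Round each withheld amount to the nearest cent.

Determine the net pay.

Medicare: $3090.95 × 0.024 = $74.18
State disability insurance: $3090.95 × 0.0131 = $40.49
AD&D insurance premium: $89.40
Total deductions = $74.18 + $40.49 + $89.40 = $204.07
Net pay = $3090.95 − $204.07 = $2886.88

$2886.88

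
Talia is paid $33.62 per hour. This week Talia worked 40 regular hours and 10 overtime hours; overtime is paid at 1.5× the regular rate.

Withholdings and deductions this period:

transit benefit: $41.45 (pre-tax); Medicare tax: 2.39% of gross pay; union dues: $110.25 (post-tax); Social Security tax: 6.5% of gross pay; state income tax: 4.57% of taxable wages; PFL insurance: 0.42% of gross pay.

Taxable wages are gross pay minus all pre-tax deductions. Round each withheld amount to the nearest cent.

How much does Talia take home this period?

$1,442.64

Regular pay: 40 × $33.62 = $1,344.80
Overtime pay: 10 × $33.62 × 1.5 = $504.30
Gross pay = $1,344.80 + $504.30 = $1,849.10
Transit benefit: $41.45
Taxable wages = $1,849.10 − $41.45 = $1,807.65
State income tax: $1,807.65 × 0.0457 = $82.61
Social Security tax: $1,849.10 × 0.065 = $120.19
Medicare tax: $1,849.10 × 0.0239 = $44.19
PFL insurance: $1,849.10 × 0.0042 = $7.77
Union dues: $110.25
Total deductions = $41.45 + $82.61 + $120.19 + $44.19 + $7.77 + $110.25 = $406.46
Net pay = $1,849.10 − $406.46 = $1,442.64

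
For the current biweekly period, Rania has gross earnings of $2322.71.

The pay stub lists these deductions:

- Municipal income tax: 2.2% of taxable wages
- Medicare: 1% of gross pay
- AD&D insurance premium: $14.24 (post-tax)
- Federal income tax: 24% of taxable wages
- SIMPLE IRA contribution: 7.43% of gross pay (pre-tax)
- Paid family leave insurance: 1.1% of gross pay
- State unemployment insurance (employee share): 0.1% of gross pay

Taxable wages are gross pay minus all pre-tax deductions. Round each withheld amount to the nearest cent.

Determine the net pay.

SIMPLE IRA contribution: $2322.71 × 0.0743 = $172.58
Taxable wages = $2322.71 − $172.58 = $2150.13
Municipal income tax: $2150.13 × 0.022 = $47.30
Federal income tax: $2150.13 × 0.24 = $516.03
Medicare: $2322.71 × 0.01 = $23.23
Paid family leave insurance: $2322.71 × 0.011 = $25.55
State unemployment insurance (employee share): $2322.71 × 0.001 = $2.32
AD&D insurance premium: $14.24
Total deductions = $172.58 + $47.30 + $516.03 + $23.23 + $25.55 + $2.32 + $14.24 = $801.25
Net pay = $2322.71 − $801.25 = $1521.46

$1521.46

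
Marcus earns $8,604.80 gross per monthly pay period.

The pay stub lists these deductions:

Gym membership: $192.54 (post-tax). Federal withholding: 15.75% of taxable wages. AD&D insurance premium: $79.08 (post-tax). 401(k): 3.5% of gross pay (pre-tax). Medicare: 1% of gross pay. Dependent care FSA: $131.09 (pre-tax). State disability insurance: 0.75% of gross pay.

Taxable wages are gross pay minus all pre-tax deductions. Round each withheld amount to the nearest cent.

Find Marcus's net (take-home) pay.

$6,463.15

401(k): $8,604.80 × 0.035 = $301.17
Dependent care FSA: $131.09
Pre-tax total = $301.17 + $131.09 = $432.26
Taxable wages = $8,604.80 − $432.26 = $8,172.54
Federal withholding: $8,172.54 × 0.1575 = $1,287.18
Medicare: $8,604.80 × 0.01 = $86.05
State disability insurance: $8,604.80 × 0.0075 = $64.54
AD&D insurance premium: $79.08
Gym membership: $192.54
Total deductions = $301.17 + $131.09 + $1,287.18 + $86.05 + $64.54 + $79.08 + $192.54 = $2,141.65
Net pay = $8,604.80 − $2,141.65 = $6,463.15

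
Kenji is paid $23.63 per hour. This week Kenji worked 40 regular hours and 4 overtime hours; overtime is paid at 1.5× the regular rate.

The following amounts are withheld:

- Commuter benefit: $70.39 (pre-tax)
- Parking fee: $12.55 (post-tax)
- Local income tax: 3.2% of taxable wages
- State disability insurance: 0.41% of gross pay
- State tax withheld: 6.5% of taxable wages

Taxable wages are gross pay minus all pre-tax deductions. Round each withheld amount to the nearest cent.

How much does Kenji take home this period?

$900.97

Regular pay: 40 × $23.63 = $945.20
Overtime pay: 4 × $23.63 × 1.5 = $141.78
Gross pay = $945.20 + $141.78 = $1,086.98
Commuter benefit: $70.39
Taxable wages = $1,086.98 − $70.39 = $1,016.59
Local income tax: $1,016.59 × 0.032 = $32.53
State tax withheld: $1,016.59 × 0.065 = $66.08
State disability insurance: $1,086.98 × 0.0041 = $4.46
Parking fee: $12.55
Total deductions = $70.39 + $32.53 + $66.08 + $4.46 + $12.55 = $186.01
Net pay = $1,086.98 − $186.01 = $900.97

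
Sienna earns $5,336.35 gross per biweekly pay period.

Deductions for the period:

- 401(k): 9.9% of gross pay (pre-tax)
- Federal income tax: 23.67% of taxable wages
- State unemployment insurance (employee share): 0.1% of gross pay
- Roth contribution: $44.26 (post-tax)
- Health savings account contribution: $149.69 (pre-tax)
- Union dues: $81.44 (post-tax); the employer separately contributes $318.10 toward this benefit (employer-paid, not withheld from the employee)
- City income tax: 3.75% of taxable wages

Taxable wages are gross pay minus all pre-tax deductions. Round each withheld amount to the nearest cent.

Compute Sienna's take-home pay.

$3,250.00

401(k): $5,336.35 × 0.099 = $528.30
Health savings account contribution: $149.69
Pre-tax total = $528.30 + $149.69 = $677.99
Taxable wages = $5,336.35 − $677.99 = $4,658.36
Federal income tax: $4,658.36 × 0.2367 = $1,102.63
City income tax: $4,658.36 × 0.0375 = $174.69
State unemployment insurance (employee share): $5,336.35 × 0.001 = $5.34
Union dues: $81.44
Roth contribution: $44.26
(Employer's $318.10 toward union dues is not withheld from the employee.)
Total deductions = $528.30 + $149.69 + $1,102.63 + $174.69 + $5.34 + $81.44 + $44.26 = $2,086.35
Net pay = $5,336.35 − $2,086.35 = $3,250.00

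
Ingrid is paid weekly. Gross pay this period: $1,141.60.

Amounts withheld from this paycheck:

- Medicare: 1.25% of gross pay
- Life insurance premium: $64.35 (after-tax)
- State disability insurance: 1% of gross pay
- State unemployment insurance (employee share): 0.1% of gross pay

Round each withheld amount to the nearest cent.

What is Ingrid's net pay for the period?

$1,050.42

Medicare: $1,141.60 × 0.0125 = $14.27
State disability insurance: $1,141.60 × 0.01 = $11.42
State unemployment insurance (employee share): $1,141.60 × 0.001 = $1.14
Life insurance premium: $64.35
Total deductions = $14.27 + $11.42 + $1.14 + $64.35 = $91.18
Net pay = $1,141.60 − $91.18 = $1,050.42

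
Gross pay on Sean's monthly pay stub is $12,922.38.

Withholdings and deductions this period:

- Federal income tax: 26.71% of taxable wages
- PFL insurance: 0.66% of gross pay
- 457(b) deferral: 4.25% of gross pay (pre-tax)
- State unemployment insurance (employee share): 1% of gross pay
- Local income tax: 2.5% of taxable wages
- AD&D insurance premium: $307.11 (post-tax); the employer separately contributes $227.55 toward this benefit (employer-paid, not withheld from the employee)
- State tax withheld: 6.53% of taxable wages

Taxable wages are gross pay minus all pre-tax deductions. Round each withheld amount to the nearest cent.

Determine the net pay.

$7,429.38

457(b) deferral: $12,922.38 × 0.0425 = $549.20
Taxable wages = $12,922.38 − $549.20 = $12,373.18
Federal income tax: $12,373.18 × 0.2671 = $3,304.88
State tax withheld: $12,373.18 × 0.0653 = $807.97
Local income tax: $12,373.18 × 0.025 = $309.33
State unemployment insurance (employee share): $12,922.38 × 0.01 = $129.22
PFL insurance: $12,922.38 × 0.0066 = $85.29
AD&D insurance premium: $307.11
(Employer's $227.55 toward AD&D insurance premium is not withheld from the employee.)
Total deductions = $549.20 + $3,304.88 + $807.97 + $309.33 + $129.22 + $85.29 + $307.11 = $5,493.00
Net pay = $12,922.38 − $5,493.00 = $7,429.38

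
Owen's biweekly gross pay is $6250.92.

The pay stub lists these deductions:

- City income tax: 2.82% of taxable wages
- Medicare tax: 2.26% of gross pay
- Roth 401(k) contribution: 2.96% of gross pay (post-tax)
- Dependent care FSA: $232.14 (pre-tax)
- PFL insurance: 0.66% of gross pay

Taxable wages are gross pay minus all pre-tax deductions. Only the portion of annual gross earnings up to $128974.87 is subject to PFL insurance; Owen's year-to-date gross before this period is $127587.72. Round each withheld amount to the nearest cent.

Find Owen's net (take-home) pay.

Dependent care FSA: $232.14
Taxable wages = $6250.92 − $232.14 = $6018.78
City income tax: $6018.78 × 0.0282 = $169.73
Medicare tax: $6250.92 × 0.0226 = $141.27
PFL insurance: only $128974.87 − $127587.72 = $1387.15 of this check is subject → $1387.15 × 0.0066 = $9.16
Roth 401(k) contribution: $6250.92 × 0.0296 = $185.03
Total deductions = $232.14 + $169.73 + $141.27 + $9.16 + $185.03 = $737.33
Net pay = $6250.92 − $737.33 = $5513.59

$5513.59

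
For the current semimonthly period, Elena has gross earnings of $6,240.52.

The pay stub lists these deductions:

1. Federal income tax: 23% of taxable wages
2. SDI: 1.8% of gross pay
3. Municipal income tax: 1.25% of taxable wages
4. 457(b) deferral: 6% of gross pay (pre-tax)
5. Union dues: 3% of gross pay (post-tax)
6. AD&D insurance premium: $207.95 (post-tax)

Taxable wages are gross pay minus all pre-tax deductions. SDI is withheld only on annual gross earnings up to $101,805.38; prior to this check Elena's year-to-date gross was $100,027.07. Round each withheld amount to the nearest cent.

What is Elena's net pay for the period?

457(b) deferral: $6,240.52 × 0.06 = $374.43
Taxable wages = $6,240.52 − $374.43 = $5,866.09
Municipal income tax: $5,866.09 × 0.0125 = $73.33
Federal income tax: $5,866.09 × 0.23 = $1,349.20
SDI: only $101,805.38 − $100,027.07 = $1,778.31 of this check is subject → $1,778.31 × 0.018 = $32.01
Union dues: $6,240.52 × 0.03 = $187.22
AD&D insurance premium: $207.95
Total deductions = $374.43 + $73.33 + $1,349.20 + $32.01 + $187.22 + $207.95 = $2,224.14
Net pay = $6,240.52 − $2,224.14 = $4,016.38

$4,016.38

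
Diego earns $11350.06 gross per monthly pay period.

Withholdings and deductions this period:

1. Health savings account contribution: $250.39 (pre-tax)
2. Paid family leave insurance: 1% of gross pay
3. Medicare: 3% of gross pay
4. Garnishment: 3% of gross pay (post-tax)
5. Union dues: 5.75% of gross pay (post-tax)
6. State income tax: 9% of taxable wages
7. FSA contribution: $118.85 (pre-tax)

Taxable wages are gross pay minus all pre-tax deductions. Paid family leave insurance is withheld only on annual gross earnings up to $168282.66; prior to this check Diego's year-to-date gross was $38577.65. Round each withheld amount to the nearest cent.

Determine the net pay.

FSA contribution: $118.85
Health savings account contribution: $250.39
Pre-tax total = $118.85 + $250.39 = $369.24
Taxable wages = $11350.06 − $369.24 = $10980.82
State income tax: $10980.82 × 0.09 = $988.27
Medicare: $11350.06 × 0.03 = $340.50
Paid family leave insurance: cap not yet reached, full $11350.06 is subject → $11350.06 × 0.01 = $113.50
Union dues: $11350.06 × 0.0575 = $652.63
Garnishment: $11350.06 × 0.03 = $340.50
Total deductions = $118.85 + $250.39 + $988.27 + $340.50 + $113.50 + $652.63 + $340.50 = $2804.64
Net pay = $11350.06 − $2804.64 = $8545.42

$8545.42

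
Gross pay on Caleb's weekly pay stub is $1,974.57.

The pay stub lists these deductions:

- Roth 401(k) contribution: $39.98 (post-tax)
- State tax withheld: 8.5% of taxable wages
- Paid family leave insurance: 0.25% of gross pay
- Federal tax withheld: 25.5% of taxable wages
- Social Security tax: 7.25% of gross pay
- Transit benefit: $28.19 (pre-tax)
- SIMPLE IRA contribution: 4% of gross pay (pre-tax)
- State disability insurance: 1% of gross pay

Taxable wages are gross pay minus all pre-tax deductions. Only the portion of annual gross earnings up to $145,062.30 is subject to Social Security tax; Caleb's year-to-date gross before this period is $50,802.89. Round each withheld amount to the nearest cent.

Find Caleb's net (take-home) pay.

$1,024.65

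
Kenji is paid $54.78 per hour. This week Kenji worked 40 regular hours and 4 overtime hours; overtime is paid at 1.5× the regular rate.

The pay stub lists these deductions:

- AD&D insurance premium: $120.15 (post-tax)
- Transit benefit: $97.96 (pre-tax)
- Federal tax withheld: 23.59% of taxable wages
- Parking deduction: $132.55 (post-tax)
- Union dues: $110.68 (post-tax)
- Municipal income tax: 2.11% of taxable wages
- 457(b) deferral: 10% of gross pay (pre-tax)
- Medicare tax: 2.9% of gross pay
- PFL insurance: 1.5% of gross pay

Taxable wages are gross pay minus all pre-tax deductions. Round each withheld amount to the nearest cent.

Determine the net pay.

$1,137.99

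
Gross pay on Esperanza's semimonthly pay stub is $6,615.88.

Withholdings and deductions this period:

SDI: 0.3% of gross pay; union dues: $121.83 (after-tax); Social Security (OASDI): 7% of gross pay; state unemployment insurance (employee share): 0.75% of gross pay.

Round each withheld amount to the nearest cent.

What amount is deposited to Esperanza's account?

SDI: $6,615.88 × 0.003 = $19.85
State unemployment insurance (employee share): $6,615.88 × 0.0075 = $49.62
Social Security (OASDI): $6,615.88 × 0.07 = $463.11
Union dues: $121.83
Total deductions = $19.85 + $49.62 + $463.11 + $121.83 = $654.41
Net pay = $6,615.88 − $654.41 = $5,961.47

$5,961.47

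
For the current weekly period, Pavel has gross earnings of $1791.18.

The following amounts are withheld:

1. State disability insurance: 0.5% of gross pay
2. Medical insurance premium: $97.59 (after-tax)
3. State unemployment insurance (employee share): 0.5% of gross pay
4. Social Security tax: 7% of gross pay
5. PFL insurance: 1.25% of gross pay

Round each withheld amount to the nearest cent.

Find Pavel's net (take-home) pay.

$1527.90

State unemployment insurance (employee share): $1791.18 × 0.005 = $8.96
State disability insurance: $1791.18 × 0.005 = $8.96
PFL insurance: $1791.18 × 0.0125 = $22.39
Social Security tax: $1791.18 × 0.07 = $125.38
Medical insurance premium: $97.59
Total deductions = $8.96 + $8.96 + $22.39 + $125.38 + $97.59 = $263.28
Net pay = $1791.18 − $263.28 = $1527.90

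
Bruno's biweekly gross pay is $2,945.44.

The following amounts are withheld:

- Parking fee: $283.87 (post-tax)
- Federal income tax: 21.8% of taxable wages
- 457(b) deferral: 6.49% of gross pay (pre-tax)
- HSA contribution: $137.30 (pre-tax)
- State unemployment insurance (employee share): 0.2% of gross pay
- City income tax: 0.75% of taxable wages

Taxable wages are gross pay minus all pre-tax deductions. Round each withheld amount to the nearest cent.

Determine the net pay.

457(b) deferral: $2,945.44 × 0.0649 = $191.16
HSA contribution: $137.30
Pre-tax total = $191.16 + $137.30 = $328.46
Taxable wages = $2,945.44 − $328.46 = $2,616.98
City income tax: $2,616.98 × 0.0075 = $19.63
Federal income tax: $2,616.98 × 0.218 = $570.50
State unemployment insurance (employee share): $2,945.44 × 0.002 = $5.89
Parking fee: $283.87
Total deductions = $191.16 + $137.30 + $19.63 + $570.50 + $5.89 + $283.87 = $1,208.35
Net pay = $2,945.44 − $1,208.35 = $1,737.09

$1,737.09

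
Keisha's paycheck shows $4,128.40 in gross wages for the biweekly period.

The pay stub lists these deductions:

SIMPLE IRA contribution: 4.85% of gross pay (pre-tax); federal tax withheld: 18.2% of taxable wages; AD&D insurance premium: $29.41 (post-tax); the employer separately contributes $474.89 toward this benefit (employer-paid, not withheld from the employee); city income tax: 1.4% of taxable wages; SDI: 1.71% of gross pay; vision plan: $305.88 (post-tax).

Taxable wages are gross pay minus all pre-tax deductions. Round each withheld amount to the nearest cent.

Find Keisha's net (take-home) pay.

$2,752.36

SIMPLE IRA contribution: $4,128.40 × 0.0485 = $200.23
Taxable wages = $4,128.40 − $200.23 = $3,928.17
City income tax: $3,928.17 × 0.014 = $54.99
Federal tax withheld: $3,928.17 × 0.182 = $714.93
SDI: $4,128.40 × 0.0171 = $70.60
Vision plan: $305.88
AD&D insurance premium: $29.41
(Employer's $474.89 toward AD&D insurance premium is not withheld from the employee.)
Total deductions = $200.23 + $54.99 + $714.93 + $70.60 + $305.88 + $29.41 = $1,376.04
Net pay = $4,128.40 − $1,376.04 = $2,752.36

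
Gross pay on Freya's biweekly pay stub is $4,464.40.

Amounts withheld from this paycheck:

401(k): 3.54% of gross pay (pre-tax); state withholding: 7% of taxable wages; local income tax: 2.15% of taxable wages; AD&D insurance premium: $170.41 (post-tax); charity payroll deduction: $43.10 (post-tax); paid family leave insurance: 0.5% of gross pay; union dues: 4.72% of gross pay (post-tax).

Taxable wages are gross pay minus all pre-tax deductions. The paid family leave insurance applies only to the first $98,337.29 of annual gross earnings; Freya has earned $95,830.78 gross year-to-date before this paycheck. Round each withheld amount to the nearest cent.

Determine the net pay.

401(k): $4,464.40 × 0.0354 = $158.04
Taxable wages = $4,464.40 − $158.04 = $4,306.36
State withholding: $4,306.36 × 0.07 = $301.45
Local income tax: $4,306.36 × 0.0215 = $92.59
Paid family leave insurance: only $98,337.29 − $95,830.78 = $2,506.51 of this check is subject → $2,506.51 × 0.005 = $12.53
Charity payroll deduction: $43.10
Union dues: $4,464.40 × 0.0472 = $210.72
AD&D insurance premium: $170.41
Total deductions = $158.04 + $301.45 + $92.59 + $12.53 + $43.10 + $210.72 + $170.41 = $988.84
Net pay = $4,464.40 − $988.84 = $3,475.56

$3,475.56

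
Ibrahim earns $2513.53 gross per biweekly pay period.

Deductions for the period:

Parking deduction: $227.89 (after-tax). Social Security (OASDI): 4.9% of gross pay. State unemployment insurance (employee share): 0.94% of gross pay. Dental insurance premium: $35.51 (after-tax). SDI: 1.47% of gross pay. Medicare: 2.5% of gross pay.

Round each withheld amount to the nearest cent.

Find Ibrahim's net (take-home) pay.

$2003.55

Medicare: $2513.53 × 0.025 = $62.84
SDI: $2513.53 × 0.0147 = $36.95
State unemployment insurance (employee share): $2513.53 × 0.0094 = $23.63
Social Security (OASDI): $2513.53 × 0.049 = $123.16
Parking deduction: $227.89
Dental insurance premium: $35.51
Total deductions = $62.84 + $36.95 + $23.63 + $123.16 + $227.89 + $35.51 = $509.98
Net pay = $2513.53 − $509.98 = $2003.55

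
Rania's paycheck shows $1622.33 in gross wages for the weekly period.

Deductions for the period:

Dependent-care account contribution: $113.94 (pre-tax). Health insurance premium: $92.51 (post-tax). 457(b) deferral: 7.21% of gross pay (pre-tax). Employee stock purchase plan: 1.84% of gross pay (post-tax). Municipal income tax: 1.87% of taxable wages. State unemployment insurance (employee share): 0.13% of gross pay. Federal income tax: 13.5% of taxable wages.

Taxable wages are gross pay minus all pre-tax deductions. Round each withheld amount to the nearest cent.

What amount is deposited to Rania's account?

$1053.09

Dependent-care account contribution: $113.94
457(b) deferral: $1622.33 × 0.0721 = $116.97
Pre-tax total = $113.94 + $116.97 = $230.91
Taxable wages = $1622.33 − $230.91 = $1391.42
Municipal income tax: $1391.42 × 0.0187 = $26.02
Federal income tax: $1391.42 × 0.135 = $187.84
State unemployment insurance (employee share): $1622.33 × 0.0013 = $2.11
Employee stock purchase plan: $1622.33 × 0.0184 = $29.85
Health insurance premium: $92.51
Total deductions = $113.94 + $116.97 + $26.02 + $187.84 + $2.11 + $29.85 + $92.51 = $569.24
Net pay = $1622.33 − $569.24 = $1053.09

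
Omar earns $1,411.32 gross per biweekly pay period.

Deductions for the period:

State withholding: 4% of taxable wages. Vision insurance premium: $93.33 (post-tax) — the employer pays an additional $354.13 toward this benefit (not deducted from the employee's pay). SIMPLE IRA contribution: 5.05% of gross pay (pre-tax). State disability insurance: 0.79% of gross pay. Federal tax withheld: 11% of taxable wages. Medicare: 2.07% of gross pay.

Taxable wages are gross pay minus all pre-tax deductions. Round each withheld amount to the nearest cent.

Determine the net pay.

SIMPLE IRA contribution: $1,411.32 × 0.0505 = $71.27
Taxable wages = $1,411.32 − $71.27 = $1,340.05
State withholding: $1,340.05 × 0.04 = $53.60
Federal tax withheld: $1,340.05 × 0.11 = $147.41
Medicare: $1,411.32 × 0.0207 = $29.21
State disability insurance: $1,411.32 × 0.0079 = $11.15
Vision insurance premium: $93.33
(Employer's $354.13 toward vision insurance premium is not withheld from the employee.)
Total deductions = $71.27 + $53.60 + $147.41 + $29.21 + $11.15 + $93.33 = $405.97
Net pay = $1,411.32 − $405.97 = $1,005.35

$1,005.35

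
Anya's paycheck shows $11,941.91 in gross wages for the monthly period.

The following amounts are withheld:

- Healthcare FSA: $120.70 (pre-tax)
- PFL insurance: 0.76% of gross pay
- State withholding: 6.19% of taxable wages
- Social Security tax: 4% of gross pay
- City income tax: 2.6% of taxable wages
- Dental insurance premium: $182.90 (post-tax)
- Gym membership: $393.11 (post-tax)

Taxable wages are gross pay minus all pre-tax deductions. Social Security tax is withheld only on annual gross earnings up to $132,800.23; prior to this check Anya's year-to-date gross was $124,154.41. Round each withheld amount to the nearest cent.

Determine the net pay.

Healthcare FSA: $120.70
Taxable wages = $11,941.91 − $120.70 = $11,821.21
State withholding: $11,821.21 × 0.0619 = $731.73
City income tax: $11,821.21 × 0.026 = $307.35
PFL insurance: $11,941.91 × 0.0076 = $90.76
Social Security tax: only $132,800.23 − $124,154.41 = $8,645.82 of this check is subject → $8,645.82 × 0.04 = $345.83
Gym membership: $393.11
Dental insurance premium: $182.90
Total deductions = $120.70 + $731.73 + $307.35 + $90.76 + $345.83 + $393.11 + $182.90 = $2,172.38
Net pay = $11,941.91 − $2,172.38 = $9,769.53

$9,769.53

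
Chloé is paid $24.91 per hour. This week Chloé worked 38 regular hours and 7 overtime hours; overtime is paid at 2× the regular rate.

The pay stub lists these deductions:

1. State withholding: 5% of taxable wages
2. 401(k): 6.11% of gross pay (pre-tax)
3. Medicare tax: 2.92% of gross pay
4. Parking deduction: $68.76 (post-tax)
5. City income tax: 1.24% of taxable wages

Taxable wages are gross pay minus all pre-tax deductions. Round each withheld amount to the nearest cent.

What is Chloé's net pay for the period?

$1033.71

Regular pay: 38 × $24.91 = $946.58
Overtime pay: 7 × $24.91 × 2 = $348.74
Gross pay = $946.58 + $348.74 = $1295.32
401(k): $1295.32 × 0.0611 = $79.14
Taxable wages = $1295.32 − $79.14 = $1216.18
City income tax: $1216.18 × 0.0124 = $15.08
State withholding: $1216.18 × 0.05 = $60.81
Medicare tax: $1295.32 × 0.0292 = $37.82
Parking deduction: $68.76
Total deductions = $79.14 + $15.08 + $60.81 + $37.82 + $68.76 = $261.61
Net pay = $1295.32 − $261.61 = $1033.71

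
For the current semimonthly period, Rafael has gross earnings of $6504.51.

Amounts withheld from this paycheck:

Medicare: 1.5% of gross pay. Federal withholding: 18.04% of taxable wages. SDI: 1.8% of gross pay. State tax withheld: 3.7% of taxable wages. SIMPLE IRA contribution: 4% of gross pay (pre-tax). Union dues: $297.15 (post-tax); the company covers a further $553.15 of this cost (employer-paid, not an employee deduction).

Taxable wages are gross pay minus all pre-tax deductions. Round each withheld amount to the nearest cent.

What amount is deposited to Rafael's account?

SIMPLE IRA contribution: $6504.51 × 0.04 = $260.18
Taxable wages = $6504.51 − $260.18 = $6244.33
Federal withholding: $6244.33 × 0.1804 = $1126.48
State tax withheld: $6244.33 × 0.037 = $231.04
SDI: $6504.51 × 0.018 = $117.08
Medicare: $6504.51 × 0.015 = $97.57
Union dues: $297.15
(Employer's $553.15 toward union dues is not withheld from the employee.)
Total deductions = $260.18 + $1126.48 + $231.04 + $117.08 + $97.57 + $297.15 = $2129.50
Net pay = $6504.51 − $2129.50 = $4375.01

$4375.01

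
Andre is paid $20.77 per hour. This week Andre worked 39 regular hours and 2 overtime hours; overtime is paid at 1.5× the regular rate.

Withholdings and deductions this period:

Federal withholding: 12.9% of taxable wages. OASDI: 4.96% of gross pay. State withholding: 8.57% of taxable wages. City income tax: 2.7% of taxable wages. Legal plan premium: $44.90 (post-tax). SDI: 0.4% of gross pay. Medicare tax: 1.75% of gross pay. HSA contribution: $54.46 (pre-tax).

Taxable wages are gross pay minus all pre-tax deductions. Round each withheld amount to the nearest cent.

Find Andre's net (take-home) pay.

$513.27

Regular pay: 39 × $20.77 = $810.03
Overtime pay: 2 × $20.77 × 1.5 = $62.31
Gross pay = $810.03 + $62.31 = $872.34
HSA contribution: $54.46
Taxable wages = $872.34 − $54.46 = $817.88
Federal withholding: $817.88 × 0.129 = $105.51
City income tax: $817.88 × 0.027 = $22.08
State withholding: $817.88 × 0.0857 = $70.09
Medicare tax: $872.34 × 0.0175 = $15.27
OASDI: $872.34 × 0.0496 = $43.27
SDI: $872.34 × 0.004 = $3.49
Legal plan premium: $44.90
Total deductions = $54.46 + $105.51 + $22.08 + $70.09 + $15.27 + $43.27 + $3.49 + $44.90 = $359.07
Net pay = $872.34 − $359.07 = $513.27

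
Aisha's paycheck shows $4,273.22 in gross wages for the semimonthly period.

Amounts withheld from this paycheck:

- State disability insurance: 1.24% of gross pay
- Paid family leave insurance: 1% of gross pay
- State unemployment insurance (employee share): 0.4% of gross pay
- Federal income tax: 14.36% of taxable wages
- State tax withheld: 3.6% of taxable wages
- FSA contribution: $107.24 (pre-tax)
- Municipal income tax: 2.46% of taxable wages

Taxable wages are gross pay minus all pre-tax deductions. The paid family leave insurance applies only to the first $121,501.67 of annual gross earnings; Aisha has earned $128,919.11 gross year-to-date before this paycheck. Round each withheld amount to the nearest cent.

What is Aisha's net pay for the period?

$3,245.21

FSA contribution: $107.24
Taxable wages = $4,273.22 − $107.24 = $4,165.98
Federal income tax: $4,165.98 × 0.1436 = $598.23
State tax withheld: $4,165.98 × 0.036 = $149.98
Municipal income tax: $4,165.98 × 0.0246 = $102.48
Paid family leave insurance: annual cap $121,501.67 already reached (YTD $128,919.11), so $0.00
State unemployment insurance (employee share): $4,273.22 × 0.004 = $17.09
State disability insurance: $4,273.22 × 0.0124 = $52.99
Total deductions = $107.24 + $598.23 + $149.98 + $102.48 + $0.00 + $17.09 + $52.99 = $1,028.01
Net pay = $4,273.22 − $1,028.01 = $3,245.21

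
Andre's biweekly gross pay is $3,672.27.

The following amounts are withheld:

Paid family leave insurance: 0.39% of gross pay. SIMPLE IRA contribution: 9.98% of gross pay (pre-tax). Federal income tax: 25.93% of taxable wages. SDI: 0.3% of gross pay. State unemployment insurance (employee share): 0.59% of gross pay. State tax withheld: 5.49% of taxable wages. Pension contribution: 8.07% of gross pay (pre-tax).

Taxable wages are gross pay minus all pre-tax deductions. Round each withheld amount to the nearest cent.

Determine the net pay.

$2,016.85

Pension contribution: $3,672.27 × 0.0807 = $296.35
SIMPLE IRA contribution: $3,672.27 × 0.0998 = $366.49
Pre-tax total = $296.35 + $366.49 = $662.84
Taxable wages = $3,672.27 − $662.84 = $3,009.43
State tax withheld: $3,009.43 × 0.0549 = $165.22
Federal income tax: $3,009.43 × 0.2593 = $780.35
Paid family leave insurance: $3,672.27 × 0.0039 = $14.32
SDI: $3,672.27 × 0.003 = $11.02
State unemployment insurance (employee share): $3,672.27 × 0.0059 = $21.67
Total deductions = $296.35 + $366.49 + $165.22 + $780.35 + $14.32 + $11.02 + $21.67 = $1,655.42
Net pay = $3,672.27 − $1,655.42 = $2,016.85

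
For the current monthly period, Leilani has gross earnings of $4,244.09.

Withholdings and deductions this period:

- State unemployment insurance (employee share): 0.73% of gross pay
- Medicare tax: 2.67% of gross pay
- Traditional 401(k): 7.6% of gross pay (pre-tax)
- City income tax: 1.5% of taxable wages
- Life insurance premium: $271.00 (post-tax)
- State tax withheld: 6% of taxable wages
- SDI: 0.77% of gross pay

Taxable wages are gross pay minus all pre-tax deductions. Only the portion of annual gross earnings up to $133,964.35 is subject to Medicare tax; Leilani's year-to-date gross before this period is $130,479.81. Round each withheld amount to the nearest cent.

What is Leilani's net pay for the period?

Traditional 401(k): $4,244.09 × 0.076 = $322.55
Taxable wages = $4,244.09 − $322.55 = $3,921.54
City income tax: $3,921.54 × 0.015 = $58.82
State tax withheld: $3,921.54 × 0.06 = $235.29
State unemployment insurance (employee share): $4,244.09 × 0.0073 = $30.98
Medicare tax: only $133,964.35 − $130,479.81 = $3,484.54 of this check is subject → $3,484.54 × 0.0267 = $93.04
SDI: $4,244.09 × 0.0077 = $32.68
Life insurance premium: $271.00
Total deductions = $322.55 + $58.82 + $235.29 + $30.98 + $93.04 + $32.68 + $271.00 = $1,044.36
Net pay = $4,244.09 − $1,044.36 = $3,199.73

$3,199.73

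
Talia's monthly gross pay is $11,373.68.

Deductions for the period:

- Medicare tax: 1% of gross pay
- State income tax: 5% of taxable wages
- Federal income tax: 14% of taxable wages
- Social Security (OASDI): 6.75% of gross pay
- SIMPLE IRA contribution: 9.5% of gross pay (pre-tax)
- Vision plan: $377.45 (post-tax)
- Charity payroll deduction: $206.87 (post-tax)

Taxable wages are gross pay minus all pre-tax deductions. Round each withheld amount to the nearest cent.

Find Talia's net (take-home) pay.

$6,871.69

SIMPLE IRA contribution: $11,373.68 × 0.095 = $1,080.50
Taxable wages = $11,373.68 − $1,080.50 = $10,293.18
Federal income tax: $10,293.18 × 0.14 = $1,441.05
State income tax: $10,293.18 × 0.05 = $514.66
Medicare tax: $11,373.68 × 0.01 = $113.74
Social Security (OASDI): $11,373.68 × 0.0675 = $767.72
Charity payroll deduction: $206.87
Vision plan: $377.45
Total deductions = $1,080.50 + $1,441.05 + $514.66 + $113.74 + $767.72 + $206.87 + $377.45 = $4,501.99
Net pay = $11,373.68 − $4,501.99 = $6,871.69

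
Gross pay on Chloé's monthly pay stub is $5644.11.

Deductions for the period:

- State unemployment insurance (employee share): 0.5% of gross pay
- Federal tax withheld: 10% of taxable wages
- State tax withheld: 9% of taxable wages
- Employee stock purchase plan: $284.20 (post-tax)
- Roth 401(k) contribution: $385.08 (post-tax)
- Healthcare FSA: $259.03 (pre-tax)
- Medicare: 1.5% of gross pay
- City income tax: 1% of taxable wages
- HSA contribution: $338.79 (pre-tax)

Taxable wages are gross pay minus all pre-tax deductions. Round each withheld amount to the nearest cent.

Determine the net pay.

$3254.87

Healthcare FSA: $259.03
HSA contribution: $338.79
Pre-tax total = $259.03 + $338.79 = $597.82
Taxable wages = $5644.11 − $597.82 = $5046.29
Federal tax withheld: $5046.29 × 0.1 = $504.63
State tax withheld: $5046.29 × 0.09 = $454.17
City income tax: $5046.29 × 0.01 = $50.46
Medicare: $5644.11 × 0.015 = $84.66
State unemployment insurance (employee share): $5644.11 × 0.005 = $28.22
Roth 401(k) contribution: $385.08
Employee stock purchase plan: $284.20
Total deductions = $259.03 + $338.79 + $504.63 + $454.17 + $50.46 + $84.66 + $28.22 + $385.08 + $284.20 = $2389.24
Net pay = $5644.11 − $2389.24 = $3254.87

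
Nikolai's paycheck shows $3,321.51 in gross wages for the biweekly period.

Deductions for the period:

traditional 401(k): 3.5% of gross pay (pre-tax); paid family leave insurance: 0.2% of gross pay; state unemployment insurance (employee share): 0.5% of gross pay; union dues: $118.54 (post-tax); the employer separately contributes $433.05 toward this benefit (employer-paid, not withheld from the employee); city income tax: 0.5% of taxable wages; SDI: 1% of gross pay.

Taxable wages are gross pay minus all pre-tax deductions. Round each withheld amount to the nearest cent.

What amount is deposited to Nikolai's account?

Traditional 401(k): $3,321.51 × 0.035 = $116.25
Taxable wages = $3,321.51 − $116.25 = $3,205.26
City income tax: $3,205.26 × 0.005 = $16.03
SDI: $3,321.51 × 0.01 = $33.22
State unemployment insurance (employee share): $3,321.51 × 0.005 = $16.61
Paid family leave insurance: $3,321.51 × 0.002 = $6.64
Union dues: $118.54
(Employer's $433.05 toward union dues is not withheld from the employee.)
Total deductions = $116.25 + $16.03 + $33.22 + $16.61 + $6.64 + $118.54 = $307.29
Net pay = $3,321.51 − $307.29 = $3,014.22

$3,014.22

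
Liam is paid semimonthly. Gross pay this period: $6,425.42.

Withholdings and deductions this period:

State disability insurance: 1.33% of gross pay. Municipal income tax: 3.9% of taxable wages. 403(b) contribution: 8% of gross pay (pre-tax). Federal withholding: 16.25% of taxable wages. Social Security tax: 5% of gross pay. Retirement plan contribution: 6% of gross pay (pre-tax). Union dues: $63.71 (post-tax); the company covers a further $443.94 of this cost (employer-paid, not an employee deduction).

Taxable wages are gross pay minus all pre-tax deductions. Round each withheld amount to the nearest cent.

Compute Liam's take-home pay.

$3,941.96

403(b) contribution: $6,425.42 × 0.08 = $514.03
Retirement plan contribution: $6,425.42 × 0.06 = $385.53
Pre-tax total = $514.03 + $385.53 = $899.56
Taxable wages = $6,425.42 − $899.56 = $5,525.86
Municipal income tax: $5,525.86 × 0.039 = $215.51
Federal withholding: $5,525.86 × 0.1625 = $897.95
State disability insurance: $6,425.42 × 0.0133 = $85.46
Social Security tax: $6,425.42 × 0.05 = $321.27
Union dues: $63.71
(Employer's $443.94 toward union dues is not withheld from the employee.)
Total deductions = $514.03 + $385.53 + $215.51 + $897.95 + $85.46 + $321.27 + $63.71 = $2,483.46
Net pay = $6,425.42 − $2,483.46 = $3,941.96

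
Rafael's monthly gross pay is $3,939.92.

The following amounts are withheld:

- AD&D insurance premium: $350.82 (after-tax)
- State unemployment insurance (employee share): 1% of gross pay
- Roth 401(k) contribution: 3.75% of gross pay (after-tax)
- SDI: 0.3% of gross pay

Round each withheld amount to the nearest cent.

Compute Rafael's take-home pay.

$3,390.13

State unemployment insurance (employee share): $3,939.92 × 0.01 = $39.40
SDI: $3,939.92 × 0.003 = $11.82
AD&D insurance premium: $350.82
Roth 401(k) contribution: $3,939.92 × 0.0375 = $147.75
Total deductions = $39.40 + $11.82 + $350.82 + $147.75 = $549.79
Net pay = $3,939.92 − $549.79 = $3,390.13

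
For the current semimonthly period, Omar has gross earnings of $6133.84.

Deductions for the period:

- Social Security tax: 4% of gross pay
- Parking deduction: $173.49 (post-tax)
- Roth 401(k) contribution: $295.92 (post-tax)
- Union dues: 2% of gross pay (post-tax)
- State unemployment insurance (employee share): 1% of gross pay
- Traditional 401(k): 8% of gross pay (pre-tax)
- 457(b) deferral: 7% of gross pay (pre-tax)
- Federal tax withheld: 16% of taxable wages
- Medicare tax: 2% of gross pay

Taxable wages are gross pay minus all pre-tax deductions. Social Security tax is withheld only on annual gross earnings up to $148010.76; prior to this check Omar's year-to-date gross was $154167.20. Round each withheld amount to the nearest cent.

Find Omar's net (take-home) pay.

$3603.45

Traditional 401(k): $6133.84 × 0.08 = $490.71
457(b) deferral: $6133.84 × 0.07 = $429.37
Pre-tax total = $490.71 + $429.37 = $920.08
Taxable wages = $6133.84 − $920.08 = $5213.76
Federal tax withheld: $5213.76 × 0.16 = $834.20
Medicare tax: $6133.84 × 0.02 = $122.68
Social Security tax: annual cap $148010.76 already reached (YTD $154167.20), so $0.00
State unemployment insurance (employee share): $6133.84 × 0.01 = $61.34
Roth 401(k) contribution: $295.92
Parking deduction: $173.49
Union dues: $6133.84 × 0.02 = $122.68
Total deductions = $490.71 + $429.37 + $834.20 + $122.68 + $0.00 + $61.34 + $295.92 + $173.49 + $122.68 = $2530.39
Net pay = $6133.84 − $2530.39 = $3603.45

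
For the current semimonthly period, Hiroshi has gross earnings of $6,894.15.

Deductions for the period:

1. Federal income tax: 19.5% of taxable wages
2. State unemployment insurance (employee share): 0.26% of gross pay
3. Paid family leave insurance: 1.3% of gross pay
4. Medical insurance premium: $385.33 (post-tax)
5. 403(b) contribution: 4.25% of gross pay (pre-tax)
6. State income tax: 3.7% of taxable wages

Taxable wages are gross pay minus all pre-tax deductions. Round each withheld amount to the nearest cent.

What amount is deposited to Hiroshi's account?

$4,576.82

403(b) contribution: $6,894.15 × 0.0425 = $293.00
Taxable wages = $6,894.15 − $293.00 = $6,601.15
State income tax: $6,601.15 × 0.037 = $244.24
Federal income tax: $6,601.15 × 0.195 = $1,287.22
Paid family leave insurance: $6,894.15 × 0.013 = $89.62
State unemployment insurance (employee share): $6,894.15 × 0.0026 = $17.92
Medical insurance premium: $385.33
Total deductions = $293.00 + $244.24 + $1,287.22 + $89.62 + $17.92 + $385.33 = $2,317.33
Net pay = $6,894.15 − $2,317.33 = $4,576.82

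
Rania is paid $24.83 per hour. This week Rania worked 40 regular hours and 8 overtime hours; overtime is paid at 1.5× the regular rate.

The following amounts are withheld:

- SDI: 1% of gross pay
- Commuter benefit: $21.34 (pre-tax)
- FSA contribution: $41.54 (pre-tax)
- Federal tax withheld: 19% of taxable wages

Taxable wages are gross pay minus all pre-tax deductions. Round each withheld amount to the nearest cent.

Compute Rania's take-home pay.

$982.00

Regular pay: 40 × $24.83 = $993.20
Overtime pay: 8 × $24.83 × 1.5 = $297.96
Gross pay = $993.20 + $297.96 = $1291.16
FSA contribution: $41.54
Commuter benefit: $21.34
Pre-tax total = $41.54 + $21.34 = $62.88
Taxable wages = $1291.16 − $62.88 = $1228.28
Federal tax withheld: $1228.28 × 0.19 = $233.37
SDI: $1291.16 × 0.01 = $12.91
Total deductions = $41.54 + $21.34 + $233.37 + $12.91 = $309.16
Net pay = $1291.16 − $309.16 = $982.00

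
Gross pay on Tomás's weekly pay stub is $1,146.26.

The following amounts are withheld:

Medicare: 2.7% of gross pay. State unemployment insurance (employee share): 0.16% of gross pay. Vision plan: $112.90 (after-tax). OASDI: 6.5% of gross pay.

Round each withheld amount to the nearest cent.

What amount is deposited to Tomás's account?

$926.07

State unemployment insurance (employee share): $1,146.26 × 0.0016 = $1.83
OASDI: $1,146.26 × 0.065 = $74.51
Medicare: $1,146.26 × 0.027 = $30.95
Vision plan: $112.90
Total deductions = $1.83 + $74.51 + $30.95 + $112.90 = $220.19
Net pay = $1,146.26 − $220.19 = $926.07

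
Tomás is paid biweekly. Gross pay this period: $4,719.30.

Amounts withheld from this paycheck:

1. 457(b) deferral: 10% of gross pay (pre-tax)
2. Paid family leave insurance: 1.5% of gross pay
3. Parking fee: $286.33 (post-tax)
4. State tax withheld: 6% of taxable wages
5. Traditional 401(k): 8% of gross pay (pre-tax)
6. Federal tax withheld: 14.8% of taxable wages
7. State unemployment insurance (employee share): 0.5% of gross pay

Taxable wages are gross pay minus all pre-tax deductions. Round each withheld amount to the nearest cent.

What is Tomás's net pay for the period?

$2,684.19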